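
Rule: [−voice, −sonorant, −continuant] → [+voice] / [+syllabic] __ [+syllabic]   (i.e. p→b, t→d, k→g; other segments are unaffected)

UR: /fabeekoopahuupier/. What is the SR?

/k/ is a voiceless stop between vowels /e/ and /o/, so it voices to [g].
/p/ is a voiceless stop between vowels /o/ and /a/, so it voices to [b].
/p/ is a voiceless stop between vowels /u/ and /i/, so it voices to [b].
Surface form: [fabeegoobahuubier].

fabeegoobahuubier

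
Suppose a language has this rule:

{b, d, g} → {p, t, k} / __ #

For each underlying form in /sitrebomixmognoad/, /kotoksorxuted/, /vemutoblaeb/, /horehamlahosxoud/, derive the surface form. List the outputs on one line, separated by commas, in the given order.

/sitrebomixmognoad/: /d/ is a voiced stop in word-final position, so it devoices to [t]. → [sitrebomixmognoat].
/kotoksorxuted/: /d/ is a voiced stop in word-final position, so it devoices to [t]. → [kotoksorxutet].
/vemutoblaeb/: /b/ is a voiced stop in word-final position, so it devoices to [p]. → [vemutoblaep].
/horehamlahosxoud/: /d/ is a voiced stop in word-final position, so it devoices to [t]. → [horehamlahosxout].

sitrebomixmognoat, kotoksorxutet, vemutoblaep, horehamlahosxout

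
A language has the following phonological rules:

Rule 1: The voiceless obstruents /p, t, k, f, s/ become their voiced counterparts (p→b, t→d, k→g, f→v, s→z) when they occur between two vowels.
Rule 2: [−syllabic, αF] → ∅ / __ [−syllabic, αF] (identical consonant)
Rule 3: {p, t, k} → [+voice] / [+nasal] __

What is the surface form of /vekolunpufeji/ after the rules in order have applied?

Rule 1 (intervocalic voicing): /k/ is a voiceless obstruent between vowels /e/ and /o/, so it voices to [g]. /f/ is a voiceless obstruent between vowels /u/ and /e/, so it voices to [v]. /vekolunpufeji/ → vegolunpuveji.
Rule 2 (degemination): no segment meets the environment; /vegolunpuveji/ is unchanged.
Rule 3 (post-nasal voicing): /p/ is a voiceless stop immediately after the nasal /n/, so it voices to [b]. /vegolunpuveji/ → vegolunbuveji.

vegolunbuveji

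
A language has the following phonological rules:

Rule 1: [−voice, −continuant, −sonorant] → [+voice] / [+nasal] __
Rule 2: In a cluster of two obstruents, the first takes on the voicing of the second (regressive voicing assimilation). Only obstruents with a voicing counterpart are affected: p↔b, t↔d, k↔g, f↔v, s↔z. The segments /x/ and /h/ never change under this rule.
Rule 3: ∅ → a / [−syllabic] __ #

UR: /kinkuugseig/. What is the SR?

Rule 1 (post-nasal voicing): /k/ is a voiceless stop immediately after the nasal /n/, so it voices to [g]. /kinkuugseig/ → kinguugseig.
Rule 2 (regressive voicing assimilation): /g/ precedes the voiceless obstruent /s/, so it devoices to [k] by assimilation. /kinguugseig/ → kinguukseig.
Rule 3 (final a-epenthesis): the form ends in the consonant /g/, so [a] is inserted word-finally. /kinguukseig/ → kinguukseiga.

kinguukseiga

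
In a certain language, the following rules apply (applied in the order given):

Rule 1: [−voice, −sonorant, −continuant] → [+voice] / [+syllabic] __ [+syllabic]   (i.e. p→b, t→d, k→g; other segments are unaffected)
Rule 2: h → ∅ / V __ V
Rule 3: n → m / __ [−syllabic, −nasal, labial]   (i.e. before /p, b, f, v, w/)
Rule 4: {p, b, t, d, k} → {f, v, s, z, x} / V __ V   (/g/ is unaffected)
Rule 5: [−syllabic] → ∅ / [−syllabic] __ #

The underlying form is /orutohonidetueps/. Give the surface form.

oruzoonizezuep

Rule 1 (intervocalic voicing): /t/ is a voiceless stop between vowels /u/ and /o/, so it voices to [d]. /t/ is a voiceless stop between vowels /e/ and /u/, so it voices to [d]. /orutohonidetueps/ → orudohonidedueps.
Rule 2 (intervocalic h-deletion): /h/ occurs between vowels /o/ and /o/, so it deletes. /orudohonidedueps/ → orudoonidedueps.
Rule 3 (nasal place assimilation): no segment meets the environment; /orudoonidedueps/ is unchanged.
Rule 4 (intervocalic spirantization): /d/ is a stop between vowels /u/ and /o/, so it spirantizes to the fricative [z]. /d/ is a stop between vowels /i/ and /e/, so it spirantizes to the fricative [z]. /d/ is a stop between vowels /e/ and /u/, so it spirantizes to the fricative [z]. /orudoonidedueps/ → oruzoonizezueps.
Rule 5 (final cluster simplification): /s/ is the second consonant of a word-final cluster /ps/, so it deletes. /oruzoonizezueps/ → oruzoonizezuep.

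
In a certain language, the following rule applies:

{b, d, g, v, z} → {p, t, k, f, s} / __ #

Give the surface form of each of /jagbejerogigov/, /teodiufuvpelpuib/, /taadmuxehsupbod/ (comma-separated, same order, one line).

jagbejerogigof, teodiufuvpelpuip, taadmuxehsupbot

/jagbejerogigov/: /v/ is a voiced obstruent in word-final position, so it devoices to [f]. → [jagbejerogigof].
/teodiufuvpelpuib/: /b/ is a voiced obstruent in word-final position, so it devoices to [p]. → [teodiufuvpelpuip].
/taadmuxehsupbod/: /d/ is a voiced obstruent in word-final position, so it devoices to [t]. → [taadmuxehsupbot].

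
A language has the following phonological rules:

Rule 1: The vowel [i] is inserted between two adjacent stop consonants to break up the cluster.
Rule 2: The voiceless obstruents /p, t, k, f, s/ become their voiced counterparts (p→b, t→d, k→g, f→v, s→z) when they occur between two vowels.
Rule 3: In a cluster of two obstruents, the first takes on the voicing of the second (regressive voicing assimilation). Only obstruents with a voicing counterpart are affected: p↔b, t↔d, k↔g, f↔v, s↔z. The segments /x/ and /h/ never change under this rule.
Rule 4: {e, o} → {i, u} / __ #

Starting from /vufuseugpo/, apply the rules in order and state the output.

vuvuzeugibu

Rule 1 (stop-cluster i-epenthesis): /g/ and /p/ form a stop–stop cluster, so [i] is inserted between them. /vufuseugpo/ → vufuseugipo.
Rule 2 (intervocalic voicing): /f/ is a voiceless obstruent between vowels /u/ and /u/, so it voices to [v]. /s/ is a voiceless obstruent between vowels /u/ and /e/, so it voices to [z]. /p/ is a voiceless obstruent between vowels /i/ and /o/, so it voices to [b]. /vufuseugipo/ → vuvuzeugibo.
Rule 3 (regressive voicing assimilation): no segment meets the environment; /vuvuzeugibo/ is unchanged.
Rule 4 (final vowel raising): /o/ is a mid vowel in word-final position, so it raises to [u]. /vuvuzeugibo/ → vuvuzeugibu.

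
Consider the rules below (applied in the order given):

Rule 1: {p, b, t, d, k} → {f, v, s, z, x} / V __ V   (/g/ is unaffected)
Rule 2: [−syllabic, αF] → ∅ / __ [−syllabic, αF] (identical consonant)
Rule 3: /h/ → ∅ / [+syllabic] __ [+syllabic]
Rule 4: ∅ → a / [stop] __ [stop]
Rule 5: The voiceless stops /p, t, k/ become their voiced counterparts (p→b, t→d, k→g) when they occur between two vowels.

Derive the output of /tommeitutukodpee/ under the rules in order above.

tomeisusuxodabee

Rule 1 (intervocalic spirantization): /t/ is a stop between vowels /i/ and /u/, so it spirantizes to the fricative [s]. /t/ is a stop between vowels /u/ and /u/, so it spirantizes to the fricative [s]. /k/ is a stop between vowels /u/ and /o/, so it spirantizes to the fricative [x]. /tommeitutukodpee/ → tommeisusuxodpee.
Rule 2 (degemination): /mm/ is a geminate; the first /m/ deletes. /tommeisusuxodpee/ → tomeisusuxodpee.
Rule 3 (intervocalic h-deletion): no segment meets the environment; /tomeisusuxodpee/ is unchanged.
Rule 4 (stop-cluster a-epenthesis): /d/ and /p/ form a stop–stop cluster, so [a] is inserted between them. /tomeisusuxodpee/ → tomeisusuxodapee.
Rule 5 (intervocalic voicing): /p/ is a voiceless stop between vowels /a/ and /e/, so it voices to [b]. /tomeisusuxodapee/ → tomeisusuxodabee.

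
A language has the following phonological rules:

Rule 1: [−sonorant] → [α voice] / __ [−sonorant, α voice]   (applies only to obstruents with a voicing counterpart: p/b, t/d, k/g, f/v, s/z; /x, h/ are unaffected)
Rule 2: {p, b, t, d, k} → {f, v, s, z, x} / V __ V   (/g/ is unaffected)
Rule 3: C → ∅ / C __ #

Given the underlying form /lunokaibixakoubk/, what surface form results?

lunoxaivixaxoup

Rule 1 (regressive voicing assimilation): /b/ precedes the voiceless obstruent /k/, so it devoices to [p] by assimilation. /lunokaibixakoubk/ → lunokaibixakoupk.
Rule 2 (intervocalic spirantization): /k/ is a stop between vowels /o/ and /a/, so it spirantizes to the fricative [x]. /b/ is a stop between vowels /i/ and /i/, so it spirantizes to the fricative [v]. /k/ is a stop between vowels /a/ and /o/, so it spirantizes to the fricative [x]. /lunokaibixakoupk/ → lunoxaivixaxoupk.
Rule 3 (final cluster simplification): /k/ is the second consonant of a word-final cluster /pk/, so it deletes. /lunoxaivixaxoupk/ → lunoxaivixaxoup.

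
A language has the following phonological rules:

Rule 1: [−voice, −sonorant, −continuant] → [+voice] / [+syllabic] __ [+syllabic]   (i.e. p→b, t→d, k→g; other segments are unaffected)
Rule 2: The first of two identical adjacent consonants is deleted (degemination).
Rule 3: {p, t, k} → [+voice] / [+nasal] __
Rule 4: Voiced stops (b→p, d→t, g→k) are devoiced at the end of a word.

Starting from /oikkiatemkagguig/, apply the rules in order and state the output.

oikiademgaguik

Rule 1 (intervocalic voicing): /t/ is a voiceless stop between vowels /a/ and /e/, so it voices to [d]. /oikkiatemkagguig/ → oikkiademkagguig.
Rule 2 (degemination): /kk/ is a geminate; the first /k/ deletes. /gg/ is a geminate; the first /g/ deletes. /oikkiademkagguig/ → oikiademkaguig.
Rule 3 (post-nasal voicing): /k/ is a voiceless stop immediately after the nasal /m/, so it voices to [g]. /oikiademkaguig/ → oikiademgaguig.
Rule 4 (final devoicing): /g/ is a voiced stop in word-final position, so it devoices to [k]. /oikiademgaguig/ → oikiademgaguik.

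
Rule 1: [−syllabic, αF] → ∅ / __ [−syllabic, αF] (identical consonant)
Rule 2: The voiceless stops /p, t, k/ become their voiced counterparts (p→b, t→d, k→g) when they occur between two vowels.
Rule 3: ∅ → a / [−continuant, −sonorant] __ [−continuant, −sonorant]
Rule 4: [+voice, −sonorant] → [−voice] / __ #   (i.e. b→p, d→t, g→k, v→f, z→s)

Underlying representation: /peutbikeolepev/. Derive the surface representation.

peutabigeolebef

Rule 1 (degemination): no segment meets the environment; /peutbikeolepev/ is unchanged.
Rule 2 (intervocalic voicing): /k/ is a voiceless stop between vowels /i/ and /e/, so it voices to [g]. /p/ is a voiceless stop between vowels /e/ and /e/, so it voices to [b]. /peutbikeolepev/ → peutbigeolebev.
Rule 3 (stop-cluster a-epenthesis): /t/ and /b/ form a stop–stop cluster, so [a] is inserted between them. /peutbigeolebev/ → peutabigeolebev.
Rule 4 (final devoicing): /v/ is a voiced obstruent in word-final position, so it devoices to [f]. /peutabigeolebev/ → peutabigeolebef.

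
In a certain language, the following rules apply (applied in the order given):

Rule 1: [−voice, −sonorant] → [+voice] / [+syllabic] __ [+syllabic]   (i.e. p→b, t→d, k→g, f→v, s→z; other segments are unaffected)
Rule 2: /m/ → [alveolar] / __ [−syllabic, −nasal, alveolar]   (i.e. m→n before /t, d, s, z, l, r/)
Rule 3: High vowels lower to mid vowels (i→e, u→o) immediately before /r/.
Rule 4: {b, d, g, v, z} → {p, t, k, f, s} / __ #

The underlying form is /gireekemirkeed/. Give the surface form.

gereegemerkeet

Rule 1 (intervocalic voicing): /k/ is a voiceless obstruent between vowels /e/ and /e/, so it voices to [g]. /gireekemirkeed/ → gireegemirkeed.
Rule 2 (nasal place assimilation): no segment meets the environment; /gireegemirkeed/ is unchanged.
Rule 3 (pre-rhotic lowering): /i/ is a high vowel immediately before /r/, so it lowers to [e]. /i/ is a high vowel immediately before /r/, so it lowers to [e]. /gireegemirkeed/ → gereegemerkeed.
Rule 4 (final devoicing): /d/ is a voiced obstruent in word-final position, so it devoices to [t]. /gereegemerkeed/ → gereegemerkeet.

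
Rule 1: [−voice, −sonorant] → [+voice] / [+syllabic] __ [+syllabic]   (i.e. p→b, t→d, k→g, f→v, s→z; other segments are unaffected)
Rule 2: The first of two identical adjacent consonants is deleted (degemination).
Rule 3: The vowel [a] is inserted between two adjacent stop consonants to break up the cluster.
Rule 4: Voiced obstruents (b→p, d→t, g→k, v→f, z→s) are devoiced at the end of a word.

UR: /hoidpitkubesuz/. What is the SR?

Rule 1 (intervocalic voicing): /s/ is a voiceless obstruent between vowels /e/ and /u/, so it voices to [z]. /hoidpitkubesuz/ → hoidpitkubezuz.
Rule 2 (degemination): no segment meets the environment; /hoidpitkubezuz/ is unchanged.
Rule 3 (stop-cluster a-epenthesis): /d/ and /p/ form a stop–stop cluster, so [a] is inserted between them. /t/ and /k/ form a stop–stop cluster, so [a] is inserted between them. /hoidpitkubezuz/ → hoidapitakubezuz.
Rule 4 (final devoicing): /z/ is a voiced obstruent in word-final position, so it devoices to [s]. /hoidapitakubezuz/ → hoidapitakubezus.

hoidapitakubezus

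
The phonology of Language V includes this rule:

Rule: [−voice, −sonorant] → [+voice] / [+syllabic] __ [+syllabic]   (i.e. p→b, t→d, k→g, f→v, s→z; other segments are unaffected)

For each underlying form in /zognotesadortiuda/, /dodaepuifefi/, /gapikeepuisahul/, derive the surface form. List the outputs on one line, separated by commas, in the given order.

zognodezadortiuda, dodaebuivevi, gabigeebuizahul

/zognotesadortiuda/: /t/ is a voiceless obstruent between vowels /o/ and /e/, so it voices to [d]. /s/ is a voiceless obstruent between vowels /e/ and /a/, so it voices to [z]. → [zognodezadortiuda].
/dodaepuifefi/: /p/ is a voiceless obstruent between vowels /e/ and /u/, so it voices to [b]. /f/ is a voiceless obstruent between vowels /i/ and /e/, so it voices to [v]. /f/ is a voiceless obstruent between vowels /e/ and /i/, so it voices to [v]. → [dodaebuivevi].
/gapikeepuisahul/: /p/ is a voiceless obstruent between vowels /a/ and /i/, so it voices to [b]. /k/ is a voiceless obstruent between vowels /i/ and /e/, so it voices to [g]. /p/ is a voiceless obstruent between vowels /e/ and /u/, so it voices to [b]. /s/ is a voiceless obstruent between vowels /i/ and /a/, so it voices to [z]. → [gabigeebuizahul].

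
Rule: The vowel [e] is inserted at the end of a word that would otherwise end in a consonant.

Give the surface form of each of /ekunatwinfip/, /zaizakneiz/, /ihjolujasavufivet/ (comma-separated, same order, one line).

ekunatwinfipe, zaizakneize, ihjolujasavufivete

/ekunatwinfip/: the form ends in the consonant /p/, so [e] is inserted word-finally. → [ekunatwinfipe].
/zaizakneiz/: the form ends in the consonant /z/, so [e] is inserted word-finally. → [zaizakneize].
/ihjolujasavufivet/: the form ends in the consonant /t/, so [e] is inserted word-finally. → [ihjolujasavufivete].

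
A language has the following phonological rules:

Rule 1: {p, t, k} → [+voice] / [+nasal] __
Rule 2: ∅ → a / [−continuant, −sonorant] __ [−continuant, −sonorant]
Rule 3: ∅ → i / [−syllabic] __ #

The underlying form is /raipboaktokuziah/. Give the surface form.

raipaboakatokuziahi

Rule 1 (post-nasal voicing): no segment meets the environment; /raipboaktokuziah/ is unchanged.
Rule 2 (stop-cluster a-epenthesis): /p/ and /b/ form a stop–stop cluster, so [a] is inserted between them. /k/ and /t/ form a stop–stop cluster, so [a] is inserted between them. /raipboaktokuziah/ → raipaboakatokuziah.
Rule 3 (final i-epenthesis): the form ends in the consonant /h/, so [i] is inserted word-finally. /raipaboakatokuziah/ → raipaboakatokuziahi.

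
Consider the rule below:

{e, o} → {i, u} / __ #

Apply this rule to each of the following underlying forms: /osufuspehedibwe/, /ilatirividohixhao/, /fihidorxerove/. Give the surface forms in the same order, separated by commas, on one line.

osufuspehedibwi, ilatirividohixhau, fihidorxerovi

/osufuspehedibwe/: /e/ is a mid vowel in word-final position, so it raises to [i]. → [osufuspehedibwi].
/ilatirividohixhao/: /o/ is a mid vowel in word-final position, so it raises to [u]. → [ilatirividohixhau].
/fihidorxerove/: /e/ is a mid vowel in word-final position, so it raises to [i]. → [fihidorxerovi].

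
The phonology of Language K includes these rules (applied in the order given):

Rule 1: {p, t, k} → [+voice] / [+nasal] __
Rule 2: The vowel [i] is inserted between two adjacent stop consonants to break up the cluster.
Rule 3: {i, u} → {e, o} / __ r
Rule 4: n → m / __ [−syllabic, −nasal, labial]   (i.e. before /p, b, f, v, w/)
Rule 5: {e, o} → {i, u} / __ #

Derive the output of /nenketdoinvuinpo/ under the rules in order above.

Rule 1 (post-nasal voicing): /k/ is a voiceless stop immediately after the nasal /n/, so it voices to [g]. /p/ is a voiceless stop immediately after the nasal /n/, so it voices to [b]. /nenketdoinvuinpo/ → nengetdoinvuinbo.
Rule 2 (stop-cluster i-epenthesis): /t/ and /d/ form a stop–stop cluster, so [i] is inserted between them. /nengetdoinvuinbo/ → nengetidoinvuinbo.
Rule 3 (pre-rhotic lowering): no segment meets the environment; /nengetidoinvuinbo/ is unchanged.
Rule 4 (nasal place assimilation): /n/ precedes the labial consonant /v/, so it assimilates in place to [m]. /n/ precedes the labial consonant /b/, so it assimilates in place to [m]. /nengetidoinvuinbo/ → nengetidoimvuimbo.
Rule 5 (final vowel raising): /o/ is a mid vowel in word-final position, so it raises to [u]. /nengetidoimvuimbo/ → nengetidoimvuimbu.

nengetidoimvuimbu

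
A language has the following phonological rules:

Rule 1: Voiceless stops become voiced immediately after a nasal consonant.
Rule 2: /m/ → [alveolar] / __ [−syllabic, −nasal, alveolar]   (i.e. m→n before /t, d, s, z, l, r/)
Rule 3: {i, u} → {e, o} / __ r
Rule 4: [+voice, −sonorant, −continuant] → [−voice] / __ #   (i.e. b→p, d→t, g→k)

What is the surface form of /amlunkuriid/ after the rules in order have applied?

anlungoriit

Rule 1 (post-nasal voicing): /k/ is a voiceless stop immediately after the nasal /n/, so it voices to [g]. /amlunkuriid/ → amlunguriid.
Rule 2 (nasal place assimilation): /m/ precedes the alveolar consonant /l/, so it assimilates in place to [n]. /amlunguriid/ → anlunguriid.
Rule 3 (pre-rhotic lowering): /u/ is a high vowel immediately before /r/, so it lowers to [o]. /anlunguriid/ → anlungoriid.
Rule 4 (final devoicing): /d/ is a voiced stop in word-final position, so it devoices to [t]. /anlungoriid/ → anlungoriit.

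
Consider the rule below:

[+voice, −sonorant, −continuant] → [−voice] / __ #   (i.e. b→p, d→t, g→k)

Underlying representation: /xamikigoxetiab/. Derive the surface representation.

Scanning /xamikigoxetiab/: /g/ at position 7 is not in the conditioning environment; /b/ is a voiced stop in word-final position, so it devoices to [p].
Result: [xamikigoxetiap].

xamikigoxetiap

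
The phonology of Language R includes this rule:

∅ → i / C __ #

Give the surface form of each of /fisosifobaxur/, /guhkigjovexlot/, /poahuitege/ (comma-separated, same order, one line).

fisosifobaxuri, guhkigjovexloti, poahuitege

/fisosifobaxur/: the form ends in the consonant /r/, so [i] is inserted word-finally. → [fisosifobaxuri].
/guhkigjovexlot/: the form ends in the consonant /t/, so [i] is inserted word-finally. → [guhkigjovexloti].
/poahuitege/: the rule's environment is not met; surfaces unchanged as [poahuitege].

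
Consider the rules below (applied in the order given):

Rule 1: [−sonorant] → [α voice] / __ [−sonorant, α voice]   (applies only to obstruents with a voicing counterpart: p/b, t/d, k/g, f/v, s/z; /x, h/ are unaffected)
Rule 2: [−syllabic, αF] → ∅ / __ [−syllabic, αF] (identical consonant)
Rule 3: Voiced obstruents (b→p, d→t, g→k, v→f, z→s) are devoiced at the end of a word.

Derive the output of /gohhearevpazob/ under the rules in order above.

Rule 1 (regressive voicing assimilation): /v/ precedes the voiceless obstruent /p/, so it devoices to [f] by assimilation. /gohhearevpazob/ → gohhearefpazob.
Rule 2 (degemination): /hh/ is a geminate; the first /h/ deletes. /gohhearefpazob/ → gohearefpazob.
Rule 3 (final devoicing): /b/ is a voiced obstruent in word-final position, so it devoices to [p]. /gohearefpazob/ → gohearefpazop.

gohearefpazop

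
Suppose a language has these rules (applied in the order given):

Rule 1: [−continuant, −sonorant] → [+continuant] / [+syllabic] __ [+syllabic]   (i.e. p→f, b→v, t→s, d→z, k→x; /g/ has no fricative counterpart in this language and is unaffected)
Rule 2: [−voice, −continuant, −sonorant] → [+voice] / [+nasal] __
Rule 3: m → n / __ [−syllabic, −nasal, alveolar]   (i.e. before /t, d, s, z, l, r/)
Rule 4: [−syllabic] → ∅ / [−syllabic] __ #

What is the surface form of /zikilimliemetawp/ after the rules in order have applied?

Rule 1 (intervocalic spirantization): /k/ is a stop between vowels /i/ and /i/, so it spirantizes to the fricative [x]. /t/ is a stop between vowels /e/ and /a/, so it spirantizes to the fricative [s]. /zikilimliemetawp/ → zixilimliemesawp.
Rule 2 (post-nasal voicing): no segment meets the environment; /zixilimliemesawp/ is unchanged.
Rule 3 (nasal place assimilation): /m/ precedes the alveolar consonant /l/, so it assimilates in place to [n]. /zixilimliemesawp/ → zixilinliemesawp.
Rule 4 (final cluster simplification): /p/ is the second consonant of a word-final cluster /wp/, so it deletes. /zixilinliemesawp/ → zixilinliemesaw.

zixilinliemesaw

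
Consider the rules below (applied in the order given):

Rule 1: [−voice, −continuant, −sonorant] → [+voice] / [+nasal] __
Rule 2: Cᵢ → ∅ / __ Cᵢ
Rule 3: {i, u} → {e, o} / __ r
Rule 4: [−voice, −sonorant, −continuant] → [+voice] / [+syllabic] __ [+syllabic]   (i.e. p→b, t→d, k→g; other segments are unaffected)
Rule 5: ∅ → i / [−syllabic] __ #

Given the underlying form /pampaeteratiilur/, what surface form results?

pambaederadiilori

Rule 1 (post-nasal voicing): /p/ is a voiceless stop immediately after the nasal /m/, so it voices to [b]. /pampaeteratiilur/ → pambaeteratiilur.
Rule 2 (degemination): no segment meets the environment; /pambaeteratiilur/ is unchanged.
Rule 3 (pre-rhotic lowering): /u/ is a high vowel immediately before /r/, so it lowers to [o]. /pambaeteratiilur/ → pambaeteratiilor.
Rule 4 (intervocalic voicing): /t/ is a voiceless stop between vowels /e/ and /e/, so it voices to [d]. /t/ is a voiceless stop between vowels /a/ and /i/, so it voices to [d]. /pambaeteratiilor/ → pambaederadiilor.
Rule 5 (final i-epenthesis): the form ends in the consonant /r/, so [i] is inserted word-finally. /pambaederadiilor/ → pambaederadiilori.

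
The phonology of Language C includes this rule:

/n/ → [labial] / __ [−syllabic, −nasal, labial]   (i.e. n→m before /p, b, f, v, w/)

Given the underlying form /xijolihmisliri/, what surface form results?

No segment of /xijolihmisliri/ meets the structural description of the rule, so the form surfaces unchanged.

xijolihmisliri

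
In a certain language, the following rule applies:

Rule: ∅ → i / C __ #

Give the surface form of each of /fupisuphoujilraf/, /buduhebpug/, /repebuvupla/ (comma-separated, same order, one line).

/fupisuphoujilraf/: the form ends in the consonant /f/, so [i] is inserted word-finally. → [fupisuphoujilrafi].
/buduhebpug/: the form ends in the consonant /g/, so [i] is inserted word-finally. → [buduhebpugi].
/repebuvupla/: the rule's environment is not met; surfaces unchanged as [repebuvupla].

fupisuphoujilrafi, buduhebpugi, repebuvupla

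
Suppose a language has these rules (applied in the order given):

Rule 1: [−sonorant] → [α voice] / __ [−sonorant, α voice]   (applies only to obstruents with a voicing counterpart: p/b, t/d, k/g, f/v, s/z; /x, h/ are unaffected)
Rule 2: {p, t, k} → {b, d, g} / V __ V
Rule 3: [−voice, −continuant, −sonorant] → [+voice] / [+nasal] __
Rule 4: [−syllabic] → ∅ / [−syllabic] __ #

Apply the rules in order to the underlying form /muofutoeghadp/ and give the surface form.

muofudoekhat

Rule 1 (regressive voicing assimilation): /g/ precedes the voiceless obstruent /h/, so it devoices to [k] by assimilation. /d/ precedes the voiceless obstruent /p/, so it devoices to [t] by assimilation. /muofutoeghadp/ → muofutoekhatp.
Rule 2 (intervocalic voicing): /t/ is a voiceless stop between vowels /u/ and /o/, so it voices to [d]. /muofutoekhatp/ → muofudoekhatp.
Rule 3 (post-nasal voicing): no segment meets the environment; /muofudoekhatp/ is unchanged.
Rule 4 (final cluster simplification): /p/ is the second consonant of a word-final cluster /tp/, so it deletes. /muofudoekhatp/ → muofudoekhat.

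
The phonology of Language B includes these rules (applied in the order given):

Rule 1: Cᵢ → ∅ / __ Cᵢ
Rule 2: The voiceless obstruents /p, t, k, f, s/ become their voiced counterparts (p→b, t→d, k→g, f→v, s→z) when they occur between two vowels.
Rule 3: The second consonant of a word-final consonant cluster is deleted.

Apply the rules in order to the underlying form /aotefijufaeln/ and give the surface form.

Rule 1 (degemination): no segment meets the environment; /aotefijufaeln/ is unchanged.
Rule 2 (intervocalic voicing): /t/ is a voiceless obstruent between vowels /o/ and /e/, so it voices to [d]. /f/ is a voiceless obstruent between vowels /e/ and /i/, so it voices to [v]. /f/ is a voiceless obstruent between vowels /u/ and /a/, so it voices to [v]. /aotefijufaeln/ → aodevijuvaeln.
Rule 3 (final cluster simplification): /n/ is the second consonant of a word-final cluster /ln/, so it deletes. /aodevijuvaeln/ → aodevijuvael.

aodevijuvael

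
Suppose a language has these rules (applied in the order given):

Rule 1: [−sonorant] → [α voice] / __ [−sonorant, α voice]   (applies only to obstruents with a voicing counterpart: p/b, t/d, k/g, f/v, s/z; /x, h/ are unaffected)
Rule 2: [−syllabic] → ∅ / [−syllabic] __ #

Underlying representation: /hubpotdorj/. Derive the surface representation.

Rule 1 (regressive voicing assimilation): /b/ precedes the voiceless obstruent /p/, so it devoices to [p] by assimilation. /t/ precedes the voiced obstruent /d/, so it voices to [d] by assimilation. /hubpotdorj/ → huppoddorj.
Rule 2 (final cluster simplification): /j/ is the second consonant of a word-final cluster /rj/, so it deletes. /huppoddorj/ → huppoddor.

huppoddor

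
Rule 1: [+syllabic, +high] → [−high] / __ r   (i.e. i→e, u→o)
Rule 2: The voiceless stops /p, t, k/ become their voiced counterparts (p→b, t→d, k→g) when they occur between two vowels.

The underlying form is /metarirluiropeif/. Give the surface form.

Rule 1 (pre-rhotic lowering): /i/ is a high vowel immediately before /r/, so it lowers to [e]. /i/ is a high vowel immediately before /r/, so it lowers to [e]. /metarirluiropeif/ → metarerlueropeif.
Rule 2 (intervocalic voicing): /t/ is a voiceless stop between vowels /e/ and /a/, so it voices to [d]. /p/ is a voiceless stop between vowels /o/ and /e/, so it voices to [b]. /metarerlueropeif/ → medarerluerobeif.

medarerluerobeif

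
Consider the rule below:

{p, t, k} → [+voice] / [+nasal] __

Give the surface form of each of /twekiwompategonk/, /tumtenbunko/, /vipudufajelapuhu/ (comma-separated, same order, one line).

twekiwombategong, tumdenbungo, vipudufajelapuhu

/twekiwompategonk/: /p/ is a voiceless stop immediately after the nasal /m/, so it voices to [b]. /k/ is a voiceless stop immediately after the nasal /n/, so it voices to [g]. → [twekiwombategong].
/tumtenbunko/: /t/ is a voiceless stop immediately after the nasal /m/, so it voices to [d]. /k/ is a voiceless stop immediately after the nasal /n/, so it voices to [g]. → [tumdenbungo].
/vipudufajelapuhu/: the rule's environment is not met; surfaces unchanged as [vipudufajelapuhu].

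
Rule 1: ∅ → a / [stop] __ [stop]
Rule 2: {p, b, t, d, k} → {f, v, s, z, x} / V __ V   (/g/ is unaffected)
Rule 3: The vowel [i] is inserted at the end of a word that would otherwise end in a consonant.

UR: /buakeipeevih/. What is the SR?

Rule 1 (stop-cluster a-epenthesis): no segment meets the environment; /buakeipeevih/ is unchanged.
Rule 2 (intervocalic spirantization): /k/ is a stop between vowels /a/ and /e/, so it spirantizes to the fricative [x]. /p/ is a stop between vowels /i/ and /e/, so it spirantizes to the fricative [f]. /buakeipeevih/ → buaxeifeevih.
Rule 3 (final i-epenthesis): the form ends in the consonant /h/, so [i] is inserted word-finally. /buaxeifeevih/ → buaxeifeevihi.

buaxeifeevihi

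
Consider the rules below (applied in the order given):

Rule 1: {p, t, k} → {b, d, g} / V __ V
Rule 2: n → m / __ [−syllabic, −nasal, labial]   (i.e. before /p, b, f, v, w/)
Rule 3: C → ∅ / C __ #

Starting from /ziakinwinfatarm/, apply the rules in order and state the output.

ziagimwimfadar

Rule 1 (intervocalic voicing): /k/ is a voiceless stop between vowels /a/ and /i/, so it voices to [g]. /t/ is a voiceless stop between vowels /a/ and /a/, so it voices to [d]. /ziakinwinfatarm/ → ziaginwinfadarm.
Rule 2 (nasal place assimilation): /n/ precedes the labial consonant /w/, so it assimilates in place to [m]. /n/ precedes the labial consonant /f/, so it assimilates in place to [m]. /ziaginwinfadarm/ → ziagimwimfadarm.
Rule 3 (final cluster simplification): /m/ is the second consonant of a word-final cluster /rm/, so it deletes. /ziagimwimfadarm/ → ziagimwimfadar.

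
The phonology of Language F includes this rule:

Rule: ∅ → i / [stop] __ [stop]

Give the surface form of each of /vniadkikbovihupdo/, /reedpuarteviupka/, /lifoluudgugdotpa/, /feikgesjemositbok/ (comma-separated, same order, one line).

/vniadkikbovihupdo/: /d/ and /k/ form a stop–stop cluster, so [i] is inserted between them. /k/ and /b/ form a stop–stop cluster, so [i] is inserted between them. /p/ and /d/ form a stop–stop cluster, so [i] is inserted between them. → [vniadikikibovihupido].
/reedpuarteviupka/: /d/ and /p/ form a stop–stop cluster, so [i] is inserted between them. /p/ and /k/ form a stop–stop cluster, so [i] is inserted between them. → [reedipuarteviupika].
/lifoluudgugdotpa/: /d/ and /g/ form a stop–stop cluster, so [i] is inserted between them. /g/ and /d/ form a stop–stop cluster, so [i] is inserted between them. /t/ and /p/ form a stop–stop cluster, so [i] is inserted between them. → [lifoluudigugidotipa].
/feikgesjemositbok/: /k/ and /g/ form a stop–stop cluster, so [i] is inserted between them. /t/ and /b/ form a stop–stop cluster, so [i] is inserted between them. → [feikigesjemositibok].

vniadikikibovihupido, reedipuarteviupika, lifoluudigugidotipa, feikigesjemositibok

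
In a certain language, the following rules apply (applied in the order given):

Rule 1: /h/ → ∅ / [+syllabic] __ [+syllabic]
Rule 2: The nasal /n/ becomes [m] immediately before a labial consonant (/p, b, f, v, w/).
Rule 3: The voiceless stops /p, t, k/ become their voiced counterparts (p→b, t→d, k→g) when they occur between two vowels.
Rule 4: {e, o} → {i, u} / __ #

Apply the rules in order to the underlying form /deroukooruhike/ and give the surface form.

derougooruigi

Rule 1 (intervocalic h-deletion): /h/ occurs between vowels /u/ and /i/, so it deletes. /deroukooruhike/ → deroukooruike.
Rule 2 (nasal place assimilation): no segment meets the environment; /deroukooruike/ is unchanged.
Rule 3 (intervocalic voicing): /k/ is a voiceless stop between vowels /u/ and /o/, so it voices to [g]. /k/ is a voiceless stop between vowels /i/ and /e/, so it voices to [g]. /deroukooruike/ → derougooruige.
Rule 4 (final vowel raising): /e/ is a mid vowel in word-final position, so it raises to [i]. /derougooruige/ → derougooruigi.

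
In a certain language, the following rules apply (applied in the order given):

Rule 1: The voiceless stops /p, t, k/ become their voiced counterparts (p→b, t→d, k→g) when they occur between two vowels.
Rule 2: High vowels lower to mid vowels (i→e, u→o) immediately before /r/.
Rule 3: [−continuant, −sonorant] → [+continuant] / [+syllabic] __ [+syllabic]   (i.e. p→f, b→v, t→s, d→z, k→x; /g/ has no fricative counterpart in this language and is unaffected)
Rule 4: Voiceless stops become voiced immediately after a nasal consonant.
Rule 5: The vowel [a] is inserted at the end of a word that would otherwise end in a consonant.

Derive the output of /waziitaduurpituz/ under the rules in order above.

Rule 1 (intervocalic voicing): /t/ is a voiceless stop between vowels /i/ and /a/, so it voices to [d]. /t/ is a voiceless stop between vowels /i/ and /u/, so it voices to [d]. /waziitaduurpituz/ → waziidaduurpiduz.
Rule 2 (pre-rhotic lowering): /u/ is a high vowel immediately before /r/, so it lowers to [o]. /waziidaduurpiduz/ → waziidaduorpiduz.
Rule 3 (intervocalic spirantization): /d/ is a stop between vowels /i/ and /a/, so it spirantizes to the fricative [z]. /d/ is a stop between vowels /a/ and /u/, so it spirantizes to the fricative [z]. /d/ is a stop between vowels /i/ and /u/, so it spirantizes to the fricative [z]. /waziidaduorpiduz/ → waziizazuorpizuz.
Rule 4 (post-nasal voicing): no segment meets the environment; /waziizazuorpizuz/ is unchanged.
Rule 5 (final a-epenthesis): the form ends in the consonant /z/, so [a] is inserted word-finally. /waziizazuorpizuz/ → waziizazuorpizuza.

waziizazuorpizuza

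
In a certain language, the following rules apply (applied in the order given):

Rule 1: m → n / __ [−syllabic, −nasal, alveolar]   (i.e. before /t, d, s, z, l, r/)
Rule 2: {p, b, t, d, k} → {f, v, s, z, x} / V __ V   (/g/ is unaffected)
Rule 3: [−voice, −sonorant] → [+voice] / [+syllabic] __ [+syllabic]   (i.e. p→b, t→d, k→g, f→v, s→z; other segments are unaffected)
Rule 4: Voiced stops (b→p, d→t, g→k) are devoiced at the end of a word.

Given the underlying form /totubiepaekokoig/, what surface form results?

Rule 1 (nasal place assimilation): no segment meets the environment; /totubiepaekokoig/ is unchanged.
Rule 2 (intervocalic spirantization): /t/ is a stop between vowels /o/ and /u/, so it spirantizes to the fricative [s]. /b/ is a stop between vowels /u/ and /i/, so it spirantizes to the fricative [v]. /p/ is a stop between vowels /e/ and /a/, so it spirantizes to the fricative [f]. /k/ is a stop between vowels /e/ and /o/, so it spirantizes to the fricative [x]. /k/ is a stop between vowels /o/ and /o/, so it spirantizes to the fricative [x]. /totubiepaekokoig/ → tosuviefaexoxoig.
Rule 3 (intervocalic voicing): /s/ is a voiceless obstruent between vowels /o/ and /u/, so it voices to [z]. /f/ is a voiceless obstruent between vowels /e/ and /a/, so it voices to [v]. /tosuviefaexoxoig/ → tozuvievaexoxoig.
Rule 4 (final devoicing): /g/ is a voiced stop in word-final position, so it devoices to [k]. /tozuvievaexoxoig/ → tozuvievaexoxoik.

tozuvievaexoxoik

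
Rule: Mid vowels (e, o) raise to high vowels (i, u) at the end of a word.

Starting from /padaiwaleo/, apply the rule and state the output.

padaiwaleu

/o/ is a mid vowel in word-final position, so it raises to [u].
The other instance of /e/ does not occur in the required environment and remains unchanged.
Surface form: [padaiwaleu].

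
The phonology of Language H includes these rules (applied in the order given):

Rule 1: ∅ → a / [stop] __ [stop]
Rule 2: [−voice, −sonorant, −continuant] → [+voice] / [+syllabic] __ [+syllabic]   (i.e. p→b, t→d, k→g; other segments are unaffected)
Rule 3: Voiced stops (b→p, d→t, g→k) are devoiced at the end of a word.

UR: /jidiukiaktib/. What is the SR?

Rule 1 (stop-cluster a-epenthesis): /k/ and /t/ form a stop–stop cluster, so [a] is inserted between them. /jidiukiaktib/ → jidiukiakatib.
Rule 2 (intervocalic voicing): /k/ is a voiceless stop between vowels /u/ and /i/, so it voices to [g]. /k/ is a voiceless stop between vowels /a/ and /a/, so it voices to [g]. /t/ is a voiceless stop between vowels /a/ and /i/, so it voices to [d]. /jidiukiakatib/ → jidiugiagadib.
Rule 3 (final devoicing): /b/ is a voiced stop in word-final position, so it devoices to [p]. /jidiugiagadib/ → jidiugiagadip.

jidiugiagadip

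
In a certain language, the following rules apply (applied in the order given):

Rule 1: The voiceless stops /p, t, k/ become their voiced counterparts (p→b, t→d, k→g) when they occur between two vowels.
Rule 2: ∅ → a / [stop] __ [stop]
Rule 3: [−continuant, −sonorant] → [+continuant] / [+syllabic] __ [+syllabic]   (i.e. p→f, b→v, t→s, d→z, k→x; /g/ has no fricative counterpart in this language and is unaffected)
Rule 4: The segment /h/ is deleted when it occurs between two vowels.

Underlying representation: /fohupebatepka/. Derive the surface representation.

Rule 1 (intervocalic voicing): /p/ is a voiceless stop between vowels /u/ and /e/, so it voices to [b]. /t/ is a voiceless stop between vowels /a/ and /e/, so it voices to [d]. /fohupebatepka/ → fohubebadepka.
Rule 2 (stop-cluster a-epenthesis): /p/ and /k/ form a stop–stop cluster, so [a] is inserted between them. /fohubebadepka/ → fohubebadepaka.
Rule 3 (intervocalic spirantization): /b/ is a stop between vowels /u/ and /e/, so it spirantizes to the fricative [v]. /b/ is a stop between vowels /e/ and /a/, so it spirantizes to the fricative [v]. /d/ is a stop between vowels /a/ and /e/, so it spirantizes to the fricative [z]. /p/ is a stop between vowels /e/ and /a/, so it spirantizes to the fricative [f]. /k/ is a stop between vowels /a/ and /a/, so it spirantizes to the fricative [x]. /fohubebadepaka/ → fohuvevazefaxa.
Rule 4 (intervocalic h-deletion): /h/ occurs between vowels /o/ and /u/, so it deletes. /fohuvevazefaxa/ → fouvevazefaxa.

fouvevazefaxa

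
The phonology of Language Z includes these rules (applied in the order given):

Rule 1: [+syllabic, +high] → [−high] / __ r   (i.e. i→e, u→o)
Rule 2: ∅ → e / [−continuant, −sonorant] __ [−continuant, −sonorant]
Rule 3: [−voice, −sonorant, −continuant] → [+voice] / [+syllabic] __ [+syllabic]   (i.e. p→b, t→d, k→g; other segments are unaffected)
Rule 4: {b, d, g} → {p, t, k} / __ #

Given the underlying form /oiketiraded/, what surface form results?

oigederadet

Rule 1 (pre-rhotic lowering): /i/ is a high vowel immediately before /r/, so it lowers to [e]. /oiketiraded/ → oiketeraded.
Rule 2 (stop-cluster e-epenthesis): no segment meets the environment; /oiketeraded/ is unchanged.
Rule 3 (intervocalic voicing): /k/ is a voiceless stop between vowels /i/ and /e/, so it voices to [g]. /t/ is a voiceless stop between vowels /e/ and /e/, so it voices to [d]. /oiketeraded/ → oigederaded.
Rule 4 (final devoicing): /d/ is a voiced stop in word-final position, so it devoices to [t]. /oigederaded/ → oigederadet.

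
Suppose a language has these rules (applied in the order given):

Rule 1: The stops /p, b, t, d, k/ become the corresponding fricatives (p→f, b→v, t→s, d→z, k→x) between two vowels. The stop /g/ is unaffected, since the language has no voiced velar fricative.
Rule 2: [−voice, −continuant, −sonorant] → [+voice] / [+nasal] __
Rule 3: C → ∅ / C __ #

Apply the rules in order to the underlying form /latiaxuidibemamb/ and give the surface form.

lasiaxuizivemam

Rule 1 (intervocalic spirantization): /t/ is a stop between vowels /a/ and /i/, so it spirantizes to the fricative [s]. /d/ is a stop between vowels /i/ and /i/, so it spirantizes to the fricative [z]. /b/ is a stop between vowels /i/ and /e/, so it spirantizes to the fricative [v]. /latiaxuidibemamb/ → lasiaxuizivemamb.
Rule 2 (post-nasal voicing): no segment meets the environment; /lasiaxuizivemamb/ is unchanged.
Rule 3 (final cluster simplification): /b/ is the second consonant of a word-final cluster /mb/, so it deletes. /lasiaxuizivemamb/ → lasiaxuizivemam.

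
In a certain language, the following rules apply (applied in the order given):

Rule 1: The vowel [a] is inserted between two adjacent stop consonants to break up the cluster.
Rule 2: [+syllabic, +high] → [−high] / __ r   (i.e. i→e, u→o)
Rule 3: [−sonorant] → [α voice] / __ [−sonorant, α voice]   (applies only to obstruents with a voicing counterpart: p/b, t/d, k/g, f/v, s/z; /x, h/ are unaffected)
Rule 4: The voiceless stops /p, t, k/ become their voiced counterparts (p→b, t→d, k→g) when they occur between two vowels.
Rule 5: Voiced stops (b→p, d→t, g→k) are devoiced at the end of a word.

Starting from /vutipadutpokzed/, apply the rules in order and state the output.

Rule 1 (stop-cluster a-epenthesis): /t/ and /p/ form a stop–stop cluster, so [a] is inserted between them. /vutipadutpokzed/ → vutipadutapokzed.
Rule 2 (pre-rhotic lowering): no segment meets the environment; /vutipadutapokzed/ is unchanged.
Rule 3 (regressive voicing assimilation): /k/ precedes the voiced obstruent /z/, so it voices to [g] by assimilation. /vutipadutapokzed/ → vutipadutapogzed.
Rule 4 (intervocalic voicing): /t/ is a voiceless stop between vowels /u/ and /i/, so it voices to [d]. /p/ is a voiceless stop between vowels /i/ and /a/, so it voices to [b]. /t/ is a voiceless stop between vowels /u/ and /a/, so it voices to [d]. /p/ is a voiceless stop between vowels /a/ and /o/, so it voices to [b]. /vutipadutapogzed/ → vudibadudabogzed.
Rule 5 (final devoicing): /d/ is a voiced stop in word-final position, so it devoices to [t]. /vudibadudabogzed/ → vudibadudabogzet.

vudibadudabogzet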